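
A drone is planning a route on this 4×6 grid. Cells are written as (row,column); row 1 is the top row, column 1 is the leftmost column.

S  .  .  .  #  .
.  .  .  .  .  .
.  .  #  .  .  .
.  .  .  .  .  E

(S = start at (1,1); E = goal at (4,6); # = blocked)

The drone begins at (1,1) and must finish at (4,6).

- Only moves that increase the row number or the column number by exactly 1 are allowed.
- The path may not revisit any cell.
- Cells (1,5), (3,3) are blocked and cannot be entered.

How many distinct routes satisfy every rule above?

28

A right/down-only route from (1,1) to (4,6) makes exactly 3 down-moves and 5 right-moves in some order.
With no other constraints that would be C(8,3) = 56 routes.
Subtract routes through each blocked cell (inclusion–exclusion for overlaps): − through (1,5): 4 − through (3,3): 24 → 28.
That gives 28 routes.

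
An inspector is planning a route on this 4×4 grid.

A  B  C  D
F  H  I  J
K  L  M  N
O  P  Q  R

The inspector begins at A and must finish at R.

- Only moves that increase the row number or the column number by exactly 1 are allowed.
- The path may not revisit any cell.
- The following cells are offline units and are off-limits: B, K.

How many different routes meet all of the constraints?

6

A right/down-only route from A to R makes exactly 3 down-moves and 3 right-moves in some order.
With no other constraints that would be C(6,3) = 20 routes.
Subtract routes through each blocked cell (inclusion–exclusion for overlaps): − through B: 10 − through K: 4 → 6.
That gives 6 routes.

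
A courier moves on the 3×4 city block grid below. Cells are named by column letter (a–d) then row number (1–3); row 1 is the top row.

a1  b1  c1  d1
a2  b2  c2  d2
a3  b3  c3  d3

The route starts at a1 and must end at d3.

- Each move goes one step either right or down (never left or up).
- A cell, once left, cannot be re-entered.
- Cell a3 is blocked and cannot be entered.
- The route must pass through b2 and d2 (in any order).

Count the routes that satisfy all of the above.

A right/down-only route from a1 to d3 makes exactly 2 down-moves and 3 right-moves in some order.
With no other constraints that would be C(5,2) = 10 routes.
A monotone route can only reach the required cells in the order b2, d2, so split there and multiply the segment counts (each segment already excludes blocked cells): a1→b2: 2; b2→d2: 1; d2→d3: 1; product = 2.
That gives 2 routes.

2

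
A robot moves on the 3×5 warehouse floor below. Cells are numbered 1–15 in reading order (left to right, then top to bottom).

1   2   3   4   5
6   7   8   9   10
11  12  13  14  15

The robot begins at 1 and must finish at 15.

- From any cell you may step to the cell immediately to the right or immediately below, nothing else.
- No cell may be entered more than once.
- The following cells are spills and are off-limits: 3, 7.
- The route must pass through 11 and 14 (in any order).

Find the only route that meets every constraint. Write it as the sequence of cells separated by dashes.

1 - 6 - 11 - 12 - 13 - 14 - 15

Moves only go right or down, so the column and row indices never decrease.
Route from 1: 2× down (reaching 11), 4× right (reaching 15) — 6 moves in all.
Check: all required cells visited.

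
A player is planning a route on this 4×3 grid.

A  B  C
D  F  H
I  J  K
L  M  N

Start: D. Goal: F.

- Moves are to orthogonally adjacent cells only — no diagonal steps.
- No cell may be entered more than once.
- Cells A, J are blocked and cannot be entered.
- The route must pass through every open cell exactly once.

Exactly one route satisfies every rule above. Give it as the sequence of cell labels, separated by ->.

Need to visit all 10 open cells exactly once, starting at D and ending at F.
Cell M has only two open neighbours (L and N), so the path must pass straight through it: one of those is the cell it's entered from and the other is where it exits.
Route from D: down 2 to L, right 2 to N, up 3 to C, left 1 to B, down 1 to F — 9 moves in all.
Check: all 10 open cells covered.

D -> I -> L -> M -> N -> K -> H -> C -> B -> F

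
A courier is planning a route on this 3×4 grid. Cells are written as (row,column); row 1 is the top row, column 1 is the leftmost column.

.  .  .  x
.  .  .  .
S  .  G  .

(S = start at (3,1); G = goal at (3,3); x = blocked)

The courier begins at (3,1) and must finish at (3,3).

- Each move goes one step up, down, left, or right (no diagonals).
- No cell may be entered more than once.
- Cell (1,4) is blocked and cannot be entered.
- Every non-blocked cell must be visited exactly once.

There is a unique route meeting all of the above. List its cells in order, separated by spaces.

Need to visit all 11 open cells exactly once, starting at (3,1) and ending at (3,3).
Route from (3,1): right 1 to (3,2), up 1 to (2,2), left 1 to (2,1), up 1 to (1,1), right 2 to (1,3), down 1 to (2,3), right 1 to (2,4), down 1 to (3,4), left 1 to (3,3) — 10 moves in all.
Check: all 11 open cells covered.

(3,1) (3,2) (2,2) (2,1) (1,1) (1,2) (1,3) (2,3) (2,4) (3,4) (3,3)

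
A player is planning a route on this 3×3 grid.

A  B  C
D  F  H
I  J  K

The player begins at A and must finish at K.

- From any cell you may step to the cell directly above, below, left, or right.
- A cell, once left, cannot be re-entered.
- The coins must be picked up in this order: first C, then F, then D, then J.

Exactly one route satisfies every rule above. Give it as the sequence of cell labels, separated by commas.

A, B, C, H, F, D, I, J, K

The waypoints must appear in the order C, F, D, J, with no cell reused.
Route from A: right 2 to C, down 1 to H, left 2 to D, down 1 to I, right 2 to K — 8 moves in all.
Check: order respected (C at step 2, F at step 4, D at step 5, J at step 7).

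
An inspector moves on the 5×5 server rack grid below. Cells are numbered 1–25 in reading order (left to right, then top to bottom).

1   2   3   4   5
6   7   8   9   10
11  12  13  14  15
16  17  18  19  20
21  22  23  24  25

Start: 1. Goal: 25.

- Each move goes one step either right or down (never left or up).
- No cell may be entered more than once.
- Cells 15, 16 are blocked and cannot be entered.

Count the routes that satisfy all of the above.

A right/down-only route from 1 to 25 makes exactly 4 down-moves and 4 right-moves in some order.
With no other constraints that would be C(8,4) = 70 routes.
Subtract routes through each blocked cell (inclusion–exclusion for overlaps): − through 15: 15 − through 16: 5 → 50.
That gives 50 routes.

50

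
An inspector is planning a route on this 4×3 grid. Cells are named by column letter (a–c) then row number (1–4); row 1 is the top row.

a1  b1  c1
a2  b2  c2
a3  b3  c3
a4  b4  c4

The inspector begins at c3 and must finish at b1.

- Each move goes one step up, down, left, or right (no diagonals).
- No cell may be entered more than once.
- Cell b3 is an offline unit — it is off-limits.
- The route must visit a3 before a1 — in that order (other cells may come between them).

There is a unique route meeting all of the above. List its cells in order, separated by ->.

The waypoints must appear in the order a3, a1, with no cell reused.
Route from c3: down 1 to c4, left 2 to a4, up 3 to a1, right 1 to b1 — 7 moves in all.
Check: order respected (a3 at step 4, a1 at step 6).

c3 -> c4 -> b4 -> a4 -> a3 -> a2 -> a1 -> b1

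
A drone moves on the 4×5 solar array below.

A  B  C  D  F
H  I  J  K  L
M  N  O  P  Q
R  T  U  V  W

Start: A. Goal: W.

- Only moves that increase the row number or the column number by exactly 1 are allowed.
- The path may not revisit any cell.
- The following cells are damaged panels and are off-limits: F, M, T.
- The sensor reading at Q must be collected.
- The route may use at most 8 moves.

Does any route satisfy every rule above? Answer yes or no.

One route that works: A → H → I → N → O → P → Q → W.

yes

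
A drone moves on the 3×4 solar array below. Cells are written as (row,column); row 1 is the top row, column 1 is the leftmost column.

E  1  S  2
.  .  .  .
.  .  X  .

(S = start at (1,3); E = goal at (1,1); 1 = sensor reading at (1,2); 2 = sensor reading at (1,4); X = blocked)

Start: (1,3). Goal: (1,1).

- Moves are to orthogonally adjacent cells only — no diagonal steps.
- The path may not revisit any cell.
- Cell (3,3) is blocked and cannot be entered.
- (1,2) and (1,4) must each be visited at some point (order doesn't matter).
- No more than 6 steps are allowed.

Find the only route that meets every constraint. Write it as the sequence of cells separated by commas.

The 6-move cap with required stops at (1,2), (1,4) leaves no slack for detours.
Route from (1,3): right to (1,4), down to (2,4), 2× left (reaching (2,2)), up to (1,2), left to (1,1) — 6 moves in all.
Check: all required cells visited; 6 ≤ 6 moves.

(1,3), (1,4), (2,4), (2,3), (2,2), (1,2), (1,1)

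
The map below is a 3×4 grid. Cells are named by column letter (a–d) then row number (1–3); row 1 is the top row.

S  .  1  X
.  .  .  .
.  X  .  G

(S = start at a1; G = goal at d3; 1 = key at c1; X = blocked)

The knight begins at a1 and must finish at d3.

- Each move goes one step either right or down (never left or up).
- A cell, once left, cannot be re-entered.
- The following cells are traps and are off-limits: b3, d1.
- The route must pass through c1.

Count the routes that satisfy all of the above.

2

A right/down-only route from a1 to d3 makes exactly 2 down-moves and 3 right-moves in some order.
With no other constraints that would be C(5,2) = 10 routes.
Split at c1 and multiply the segment counts (each segment already excludes blocked cells): a1→c1: 1; c1→d3: 2; product = 2.
That gives 2 routes.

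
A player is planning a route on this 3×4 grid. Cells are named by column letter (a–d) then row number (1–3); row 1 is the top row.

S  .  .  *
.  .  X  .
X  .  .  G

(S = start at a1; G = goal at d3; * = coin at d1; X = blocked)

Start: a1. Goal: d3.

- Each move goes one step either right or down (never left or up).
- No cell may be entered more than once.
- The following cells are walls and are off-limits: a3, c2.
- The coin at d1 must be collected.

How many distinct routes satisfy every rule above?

A right/down-only route from a1 to d3 makes exactly 2 down-moves and 3 right-moves in some order.
With no other constraints that would be C(5,2) = 10 routes.
Split at d1 and multiply the segment counts (each segment already excludes blocked cells): a1→d1: 1; d1→d3: 1; product = 1.
That gives 1 route.

1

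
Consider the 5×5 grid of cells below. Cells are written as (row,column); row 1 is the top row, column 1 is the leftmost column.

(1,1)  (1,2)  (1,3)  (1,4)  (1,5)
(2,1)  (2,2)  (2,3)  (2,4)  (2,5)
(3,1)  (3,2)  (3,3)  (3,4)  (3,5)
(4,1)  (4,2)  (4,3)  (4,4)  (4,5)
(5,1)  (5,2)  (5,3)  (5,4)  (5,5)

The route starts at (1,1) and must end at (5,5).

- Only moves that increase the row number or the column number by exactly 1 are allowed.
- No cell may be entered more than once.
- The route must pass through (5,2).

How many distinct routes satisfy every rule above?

A right/down-only route from (1,1) to (5,5) makes exactly 4 down-moves and 4 right-moves in some order.
With no other constraints that would be C(8,4) = 70 routes.
Split at (5,2) and multiply the segment counts: (1,1)→(5,2): 5; (5,2)→(5,5): 1; product = 5.
That gives 5 routes.

5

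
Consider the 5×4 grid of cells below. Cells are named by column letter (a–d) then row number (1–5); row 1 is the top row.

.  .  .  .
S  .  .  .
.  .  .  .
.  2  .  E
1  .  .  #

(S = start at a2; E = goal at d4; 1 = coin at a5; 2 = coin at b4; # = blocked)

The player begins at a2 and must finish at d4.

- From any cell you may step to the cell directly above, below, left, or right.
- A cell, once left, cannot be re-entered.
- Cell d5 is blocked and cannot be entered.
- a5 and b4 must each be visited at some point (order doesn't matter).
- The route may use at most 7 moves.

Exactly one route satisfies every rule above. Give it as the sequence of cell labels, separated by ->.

a2 -> a3 -> a4 -> a5 -> b5 -> b4 -> c4 -> d4

Any route must reach a5 and b4 and still end at d4 within 7 moves, so the order of the required stops is forced.
Route from a2: down 3 to a5, right 1 to b5, up 1 to b4, right 2 to d4 — 7 moves in all.
Check: all required cells visited; 7 ≤ 7 moves.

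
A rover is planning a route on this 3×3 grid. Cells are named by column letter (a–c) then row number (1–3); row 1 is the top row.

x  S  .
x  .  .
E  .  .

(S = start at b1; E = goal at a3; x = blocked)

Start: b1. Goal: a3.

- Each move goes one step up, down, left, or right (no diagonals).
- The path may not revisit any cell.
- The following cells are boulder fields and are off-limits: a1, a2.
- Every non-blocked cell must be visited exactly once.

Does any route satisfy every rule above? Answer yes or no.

Colour the cells like a checkerboard: each orthogonal step flips colour, so a Hamiltonian route alternates colours. Here there are 4 cells of one colour and 3 of the other, with start on the opposite colour to the goal — the counts and endpoints can't be arranged into an alternating sequence of length 7, so no Hamiltonian route exists.

no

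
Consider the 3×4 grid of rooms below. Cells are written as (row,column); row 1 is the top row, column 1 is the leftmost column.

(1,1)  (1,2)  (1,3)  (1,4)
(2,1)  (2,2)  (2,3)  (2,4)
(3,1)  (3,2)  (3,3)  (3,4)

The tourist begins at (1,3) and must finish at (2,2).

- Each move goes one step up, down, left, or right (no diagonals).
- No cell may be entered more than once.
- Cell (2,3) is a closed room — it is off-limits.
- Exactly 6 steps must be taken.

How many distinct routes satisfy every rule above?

2

Need simple routes of exactly 6 moves from (1,3) to (2,2) (Manhattan distance 2, so 2 moves are spent on a detour and 2 undoing it).
Enumerating: (1,3) (1,2) (1,1) (2,1) (3,1) (3,2) (2,2) | (1,3) (1,4) (2,4) (3,4) (3,3) (3,2) (2,2).
That gives 2 routes.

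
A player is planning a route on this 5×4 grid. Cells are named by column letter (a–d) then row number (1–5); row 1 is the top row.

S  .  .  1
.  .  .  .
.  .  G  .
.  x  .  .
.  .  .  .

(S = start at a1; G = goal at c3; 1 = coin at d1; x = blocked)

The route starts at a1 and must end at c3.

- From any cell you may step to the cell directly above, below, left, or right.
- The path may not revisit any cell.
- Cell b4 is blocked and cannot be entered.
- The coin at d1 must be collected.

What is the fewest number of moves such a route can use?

Any route passes through d1 somewhere between a1 and c3. Summing Manhattan distances along the two legs (a1 → d1 → c3) gives a lower bound of 3 + 3 = 6 moves.
A route of 6 moves achieves this: a1 → b1 → c1 → d1 → d2 → d3 → c3.
Since 6 matches the lower bound, it is optimal.

6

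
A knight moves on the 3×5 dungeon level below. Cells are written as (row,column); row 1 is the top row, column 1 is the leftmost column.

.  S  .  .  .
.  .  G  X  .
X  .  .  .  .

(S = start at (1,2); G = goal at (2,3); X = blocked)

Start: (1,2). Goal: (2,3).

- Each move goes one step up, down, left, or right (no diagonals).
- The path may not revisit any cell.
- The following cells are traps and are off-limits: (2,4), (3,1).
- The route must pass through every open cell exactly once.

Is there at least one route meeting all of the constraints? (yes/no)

One route that works: (1,2) → (1,1) → (2,1) → (2,2) → (3,2) → (3,3) → (3,4) → (3,5) → (2,5) → (1,5) → (1,4) → (1,3) → (2,3).

yes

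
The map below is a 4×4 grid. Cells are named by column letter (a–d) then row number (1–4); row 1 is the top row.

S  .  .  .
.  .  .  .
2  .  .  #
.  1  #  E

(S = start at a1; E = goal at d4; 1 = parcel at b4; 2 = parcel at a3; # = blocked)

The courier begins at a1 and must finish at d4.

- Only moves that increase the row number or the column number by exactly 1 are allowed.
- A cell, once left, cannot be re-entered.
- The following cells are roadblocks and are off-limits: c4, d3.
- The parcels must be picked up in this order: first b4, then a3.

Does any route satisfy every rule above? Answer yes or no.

a3 lies above b4, so going from b4 to a3 would need an upward move — but moves only go right/down, so b4 cannot be visited before a3.

no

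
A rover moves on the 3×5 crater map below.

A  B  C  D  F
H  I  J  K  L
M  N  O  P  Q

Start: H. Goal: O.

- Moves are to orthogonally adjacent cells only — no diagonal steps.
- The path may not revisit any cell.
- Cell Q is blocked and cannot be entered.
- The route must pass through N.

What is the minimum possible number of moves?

3

Any route passes through N somewhere between H and O. Summing Manhattan distances along the two legs (H → N → O) gives a lower bound of 2 + 1 = 3 moves.
A route of 3 moves achieves this: H → M → N → O.
Since 3 matches the lower bound, it is optimal.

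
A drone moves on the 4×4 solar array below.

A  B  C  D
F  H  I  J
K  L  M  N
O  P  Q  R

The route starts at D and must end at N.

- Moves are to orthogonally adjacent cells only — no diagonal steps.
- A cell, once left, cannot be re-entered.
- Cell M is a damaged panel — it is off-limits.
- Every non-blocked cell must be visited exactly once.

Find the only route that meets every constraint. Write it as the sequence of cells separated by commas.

Need to visit all 15 open cells exactly once, starting at D and ending at N.
Cell A has only two open neighbours (F and B), so the path must pass straight through it: one of those is the cell it's entered from and the other is where it exits.
Route from D: down 1 to J, left 1 to I, up 1 to C, left 2 to A, down 1 to F, right 1 to H, down 1 to L, left 1 to K, down 1 to O, right 3 to R, up 1 to N — 14 moves in all.
Check: all 15 open cells covered.

D, J, I, C, B, A, F, H, L, K, O, P, Q, R, N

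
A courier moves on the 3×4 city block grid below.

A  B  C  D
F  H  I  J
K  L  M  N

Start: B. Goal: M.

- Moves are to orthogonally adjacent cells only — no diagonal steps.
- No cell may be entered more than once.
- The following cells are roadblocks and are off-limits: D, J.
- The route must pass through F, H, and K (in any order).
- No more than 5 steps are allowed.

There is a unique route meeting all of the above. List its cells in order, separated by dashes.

B - H - F - K - L - M

The 5-move cap with required stops at F, H, K leaves no slack for detours.
Route from B: down to H, left to F, down to K, 2× right (reaching M) — 5 moves in all.
Check: all required cells visited; 5 ≤ 5 moves.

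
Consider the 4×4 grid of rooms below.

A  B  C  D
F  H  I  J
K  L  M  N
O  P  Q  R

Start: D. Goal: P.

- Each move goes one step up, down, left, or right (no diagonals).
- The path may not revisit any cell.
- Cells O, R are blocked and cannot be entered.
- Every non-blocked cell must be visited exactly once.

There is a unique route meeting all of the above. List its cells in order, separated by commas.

D, C, B, A, F, K, L, H, I, J, N, M, Q, P

Need to visit all 14 open cells exactly once, starting at D and ending at P.
Cell A has only two open neighbours (F and B), so the path must pass straight through it: one of those is the cell it's entered from and the other is where it exits.
Route from D: left 3 to A, down 2 to K, right 1 to L, up 1 to H, right 2 to J, down 1 to N, left 1 to M, down 1 to Q, left 1 to P — 13 moves in all.
Check: all 14 open cells covered.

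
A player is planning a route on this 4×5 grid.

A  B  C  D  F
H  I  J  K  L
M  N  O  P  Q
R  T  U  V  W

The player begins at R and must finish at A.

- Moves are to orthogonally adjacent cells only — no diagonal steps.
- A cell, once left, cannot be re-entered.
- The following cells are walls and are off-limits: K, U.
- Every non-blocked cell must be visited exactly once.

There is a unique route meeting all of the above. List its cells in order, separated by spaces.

R T N M H I J O P V W Q L F D C B A

Need to visit all 18 open cells exactly once, starting at R and ending at A.
Cell V has only two open neighbours (P and W), so the path must pass straight through it: one of those is the cell it's entered from and the other is where it exits.
Route from R: right to T, up to N, left to M, up to H, 2× right (reaching J), down to O, right to P, down to V, right to W, 3× up (reaching F), 4× left (reaching A) — 17 moves in all.
Check: all 18 open cells covered.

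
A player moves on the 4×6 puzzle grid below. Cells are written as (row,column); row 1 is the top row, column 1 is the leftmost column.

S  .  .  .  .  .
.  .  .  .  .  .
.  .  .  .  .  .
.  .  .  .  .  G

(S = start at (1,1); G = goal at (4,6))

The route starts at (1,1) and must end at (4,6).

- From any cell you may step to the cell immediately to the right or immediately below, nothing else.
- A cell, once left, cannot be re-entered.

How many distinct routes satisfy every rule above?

A right/down-only route from (1,1) to (4,6) makes exactly 3 down-moves and 5 right-moves in some order.
With no other constraints that would be C(8,3) = 56 routes.
That gives 56 routes.

56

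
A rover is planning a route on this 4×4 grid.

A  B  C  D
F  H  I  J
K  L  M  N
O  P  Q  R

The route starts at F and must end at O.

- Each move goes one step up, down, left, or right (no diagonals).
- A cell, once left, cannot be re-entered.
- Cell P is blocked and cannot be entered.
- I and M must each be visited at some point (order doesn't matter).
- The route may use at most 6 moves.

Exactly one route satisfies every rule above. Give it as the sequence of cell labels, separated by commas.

F, H, I, M, L, K, O

The budget equals the shortest possible length, so every move has to be on a shortest route through the required cells.
Route from F: 2× right (reaching I), down to M, 2× left (reaching K), down to O — 6 moves in all.
Check: all required cells visited; 6 ≤ 6 moves.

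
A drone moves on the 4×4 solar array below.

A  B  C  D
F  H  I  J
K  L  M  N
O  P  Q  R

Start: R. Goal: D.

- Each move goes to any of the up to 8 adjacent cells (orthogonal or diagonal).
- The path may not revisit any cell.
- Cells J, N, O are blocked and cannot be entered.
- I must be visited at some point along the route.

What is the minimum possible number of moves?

3

Any route passes through I somewhere between R and D. Summing Chebyshev distances along the two legs (R → I → D) gives a lower bound of 2 + 1 = 3 moves.
A route of 3 moves achieves this: R → M → I → D.
Since 3 matches the lower bound, it is optimal.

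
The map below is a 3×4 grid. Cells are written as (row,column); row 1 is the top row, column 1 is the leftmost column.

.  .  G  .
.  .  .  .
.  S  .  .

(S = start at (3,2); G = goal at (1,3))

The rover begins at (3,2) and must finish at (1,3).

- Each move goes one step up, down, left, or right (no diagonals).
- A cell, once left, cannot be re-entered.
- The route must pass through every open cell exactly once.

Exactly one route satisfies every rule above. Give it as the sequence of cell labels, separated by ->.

(3,2) -> (3,1) -> (2,1) -> (1,1) -> (1,2) -> (2,2) -> (2,3) -> (3,3) -> (3,4) -> (2,4) -> (1,4) -> (1,3)

Need to visit all 12 open cells exactly once, starting at (3,2) and ending at (1,3).
Cell (3,1) has only two open neighbours ((2,1) and (3,2)), so the path must pass straight through it: one of those is the cell it's entered from and the other is where it exits.
Route from (3,2): left 1 to (3,1), up 2 to (1,1), right 1 to (1,2), down 1 to (2,2), right 1 to (2,3), down 1 to (3,3), right 1 to (3,4), up 2 to (1,4), left 1 to (1,3) — 11 moves in all.
Check: all 12 open cells covered.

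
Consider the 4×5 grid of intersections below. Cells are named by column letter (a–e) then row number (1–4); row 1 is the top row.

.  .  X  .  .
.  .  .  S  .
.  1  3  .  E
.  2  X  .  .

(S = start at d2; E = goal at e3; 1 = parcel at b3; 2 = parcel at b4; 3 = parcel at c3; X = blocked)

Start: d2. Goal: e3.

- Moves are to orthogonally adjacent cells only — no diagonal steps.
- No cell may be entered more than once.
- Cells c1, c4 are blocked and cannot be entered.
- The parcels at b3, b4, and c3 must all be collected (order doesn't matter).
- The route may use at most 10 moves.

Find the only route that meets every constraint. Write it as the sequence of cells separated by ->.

d2 -> c2 -> b2 -> a2 -> a3 -> a4 -> b4 -> b3 -> c3 -> d3 -> e3

The budget equals the shortest possible length, so every move has to be on a shortest route through the required cells.
Route from d2: left 3 to a2, down 2 to a4, right 1 to b4, up 1 to b3, right 3 to e3 — 10 moves in all.
Check: all required cells visited; 10 ≤ 10 moves.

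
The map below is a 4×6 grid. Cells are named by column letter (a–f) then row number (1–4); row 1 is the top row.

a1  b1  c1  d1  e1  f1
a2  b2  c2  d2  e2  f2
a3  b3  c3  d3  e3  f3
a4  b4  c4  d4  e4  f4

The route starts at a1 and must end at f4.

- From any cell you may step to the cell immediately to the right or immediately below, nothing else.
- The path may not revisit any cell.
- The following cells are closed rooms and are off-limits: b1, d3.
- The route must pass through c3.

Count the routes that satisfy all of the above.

3

A right/down-only route from a1 to f4 makes exactly 3 down-moves and 5 right-moves in some order.
With no other constraints that would be C(8,3) = 56 routes.
Split at c3 and multiply the segment counts (each segment already excludes blocked cells): a1→c3: 3; c3→f4: 1; product = 3.
That gives 3 routes.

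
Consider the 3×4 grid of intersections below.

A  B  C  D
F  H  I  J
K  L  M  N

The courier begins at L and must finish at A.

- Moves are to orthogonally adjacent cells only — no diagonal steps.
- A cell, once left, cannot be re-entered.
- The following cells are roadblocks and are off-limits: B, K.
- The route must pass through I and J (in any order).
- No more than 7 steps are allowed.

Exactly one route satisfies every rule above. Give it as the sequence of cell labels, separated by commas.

L, M, N, J, I, H, F, A

The budget equals the shortest possible length, so every move has to be on a shortest route through the required cells.
Route from L: 2× right (reaching N), up to J, 3× left (reaching F), up to A — 7 moves in all.
Check: all required cells visited; 7 ≤ 7 moves.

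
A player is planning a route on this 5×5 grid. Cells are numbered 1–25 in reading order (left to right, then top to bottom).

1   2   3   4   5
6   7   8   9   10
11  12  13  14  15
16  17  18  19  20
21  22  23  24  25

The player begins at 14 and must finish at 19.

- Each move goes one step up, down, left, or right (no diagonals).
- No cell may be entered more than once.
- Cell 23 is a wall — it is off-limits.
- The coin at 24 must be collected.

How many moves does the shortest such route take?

5

Any route passes through 24 somewhere between 14 and 19. Summing Manhattan distances along the two legs (14 → 24 → 19) gives a lower bound of 2 + 1 = 3 moves.
The shortest route satisfying every rule uses 5 moves: 14 → 15 → 20 → 25 → 24 → 19.
The no-revisit rule (legs can't share cells) pushes the minimum above the 3-move bound; an exhaustive check rules out every length from 3 to 4, leaving 5 as the minimum.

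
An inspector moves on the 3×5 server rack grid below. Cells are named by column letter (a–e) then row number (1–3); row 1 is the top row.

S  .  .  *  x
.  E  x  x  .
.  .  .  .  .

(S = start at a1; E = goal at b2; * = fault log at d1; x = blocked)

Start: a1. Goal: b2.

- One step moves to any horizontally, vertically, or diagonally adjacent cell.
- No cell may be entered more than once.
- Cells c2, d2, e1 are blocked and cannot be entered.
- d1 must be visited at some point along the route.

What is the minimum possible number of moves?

7

Any route passes through d1 somewhere between a1 and b2. Summing Chebyshev distances along the two legs (a1 → d1 → b2) gives a lower bound of 3 + 2 = 5 moves.
The shortest route satisfying every rule uses 7 moves: a1 → b1 → c1 → d1 → e2 → d3 → c3 → b2.
The bound of 5 isn't tight here; checking systematically, no route of length 5 through 6 satisfies every constraint, so 7 is the minimum.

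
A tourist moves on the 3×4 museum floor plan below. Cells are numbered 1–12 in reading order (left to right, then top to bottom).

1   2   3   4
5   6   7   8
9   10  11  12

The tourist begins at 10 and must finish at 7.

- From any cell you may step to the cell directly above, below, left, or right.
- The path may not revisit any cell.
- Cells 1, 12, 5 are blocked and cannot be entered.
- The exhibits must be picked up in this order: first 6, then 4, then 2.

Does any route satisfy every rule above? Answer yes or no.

no

Ignoring the required order, 1 revisit-free route from 10 to 7 passes through all of 6, 4, and 2; the waypoint orders that occur are 6 → 2 → 4 (1) — never 6 → 4 → 2.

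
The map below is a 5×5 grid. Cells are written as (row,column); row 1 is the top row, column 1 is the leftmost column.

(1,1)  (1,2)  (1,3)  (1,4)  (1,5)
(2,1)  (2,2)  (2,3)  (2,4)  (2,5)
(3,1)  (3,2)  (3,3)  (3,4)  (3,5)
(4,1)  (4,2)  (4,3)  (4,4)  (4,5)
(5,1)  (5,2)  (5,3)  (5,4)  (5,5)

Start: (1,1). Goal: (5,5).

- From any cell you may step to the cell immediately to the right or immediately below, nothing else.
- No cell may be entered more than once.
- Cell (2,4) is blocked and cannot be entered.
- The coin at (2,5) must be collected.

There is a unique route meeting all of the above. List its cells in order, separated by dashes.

(1,1) - (1,2) - (1,3) - (1,4) - (1,5) - (2,5) - (3,5) - (4,5) - (5,5)

Moves only go right or down, so the column and row indices never decrease.
Route from (1,1): right 4 to (1,5), down 4 to (5,5) — 8 moves in all.
Check: all required cells visited.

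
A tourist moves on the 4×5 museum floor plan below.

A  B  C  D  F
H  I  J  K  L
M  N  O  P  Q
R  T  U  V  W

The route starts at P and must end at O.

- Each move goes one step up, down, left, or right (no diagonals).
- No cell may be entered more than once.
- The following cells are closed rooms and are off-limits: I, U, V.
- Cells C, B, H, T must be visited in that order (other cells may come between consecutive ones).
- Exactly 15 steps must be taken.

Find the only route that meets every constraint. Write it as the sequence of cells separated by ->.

The waypoints must appear in the order C, B, H, T, with no cell reused.
Route from P: right 1 to Q, up 2 to F, left 1 to D, down 1 to K, left 1 to J, up 1 to C, left 2 to A, down 3 to R, right 1 to T, up 1 to N, right 1 to O — 15 moves in all.
Check: order respected (C at step 7, B at step 8, H at step 10, T at step 13); 15 moves as required.

P -> Q -> L -> F -> D -> K -> J -> C -> B -> A -> H -> M -> R -> T -> N -> O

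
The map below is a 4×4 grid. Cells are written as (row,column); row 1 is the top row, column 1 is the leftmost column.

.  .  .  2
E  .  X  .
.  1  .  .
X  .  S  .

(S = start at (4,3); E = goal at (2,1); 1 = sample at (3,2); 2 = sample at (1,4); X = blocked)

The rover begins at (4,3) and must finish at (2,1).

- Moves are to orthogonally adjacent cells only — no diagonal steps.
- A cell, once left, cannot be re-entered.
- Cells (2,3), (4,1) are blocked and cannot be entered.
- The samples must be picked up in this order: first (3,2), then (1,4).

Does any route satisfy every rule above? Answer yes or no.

yes

One route that works: (4,3) → (4,2) → (3,2) → (3,3) → (3,4) → (2,4) → (1,4) → (1,3) → (1,2) → (2,2) → (2,1).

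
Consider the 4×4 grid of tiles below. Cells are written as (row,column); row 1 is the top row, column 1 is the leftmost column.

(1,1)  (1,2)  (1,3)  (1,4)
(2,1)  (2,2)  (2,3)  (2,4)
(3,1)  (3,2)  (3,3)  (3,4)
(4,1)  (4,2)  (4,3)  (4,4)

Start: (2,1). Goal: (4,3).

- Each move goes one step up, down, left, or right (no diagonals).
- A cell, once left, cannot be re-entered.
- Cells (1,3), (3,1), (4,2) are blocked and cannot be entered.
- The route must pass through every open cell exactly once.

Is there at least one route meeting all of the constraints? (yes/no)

Cell (1,4) has only one open neighbour but is neither the start nor the goal, so a Hamiltonian route would have to both enter and leave it through the same neighbour — impossible without revisiting.

no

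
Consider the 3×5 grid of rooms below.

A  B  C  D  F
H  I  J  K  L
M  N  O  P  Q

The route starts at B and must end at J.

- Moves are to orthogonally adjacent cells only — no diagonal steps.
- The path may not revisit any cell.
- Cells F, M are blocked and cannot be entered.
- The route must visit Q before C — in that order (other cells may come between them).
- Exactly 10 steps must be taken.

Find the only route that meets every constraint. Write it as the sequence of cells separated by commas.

B, I, N, O, P, Q, L, K, D, C, J

The waypoints must appear in the order Q, C, with no cell reused.
Route from B: down 2 to N, right 3 to Q, up 1 to L, left 1 to K, up 1 to D, left 1 to C, down 1 to J — 10 moves in all.
Check: order respected (Q at step 5, C at step 9); 10 moves as required.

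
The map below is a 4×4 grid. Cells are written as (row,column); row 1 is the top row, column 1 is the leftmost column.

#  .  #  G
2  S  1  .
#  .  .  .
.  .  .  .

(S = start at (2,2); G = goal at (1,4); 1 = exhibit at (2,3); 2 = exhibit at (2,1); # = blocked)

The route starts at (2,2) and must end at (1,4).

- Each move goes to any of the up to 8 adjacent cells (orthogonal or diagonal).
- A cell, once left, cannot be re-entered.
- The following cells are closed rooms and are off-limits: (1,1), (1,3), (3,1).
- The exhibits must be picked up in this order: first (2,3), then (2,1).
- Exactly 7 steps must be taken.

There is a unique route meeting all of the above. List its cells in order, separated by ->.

(2,2) -> (2,3) -> (1,2) -> (2,1) -> (3,2) -> (3,3) -> (2,4) -> (1,4)

The waypoints must appear in the order (2,3), (2,1), with no cell reused.
Route from (2,2): right 1 to (2,3), up-left 1 to (1,2), down-left 1 to (2,1), down-right 1 to (3,2), right 1 to (3,3), up-right 1 to (2,4), up 1 to (1,4) — 7 moves in all.
Check: order respected (1 at step 1, 2 at step 3); 7 moves as required.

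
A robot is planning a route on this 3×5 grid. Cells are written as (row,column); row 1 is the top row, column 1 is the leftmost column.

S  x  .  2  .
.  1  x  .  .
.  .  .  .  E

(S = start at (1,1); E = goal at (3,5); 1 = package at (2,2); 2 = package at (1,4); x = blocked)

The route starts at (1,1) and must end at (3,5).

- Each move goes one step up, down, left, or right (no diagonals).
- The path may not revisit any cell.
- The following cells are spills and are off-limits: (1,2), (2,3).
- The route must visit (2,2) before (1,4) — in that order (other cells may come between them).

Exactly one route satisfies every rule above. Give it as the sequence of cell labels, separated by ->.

The waypoints must appear in the order (2,2), (1,4), with no cell reused.
Route from (1,1): down 1 to (2,1), right 1 to (2,2), down 1 to (3,2), right 2 to (3,4), up 2 to (1,4), right 1 to (1,5), down 2 to (3,5) — 10 moves in all.
Check: order respected (1 at step 2, 2 at step 7).

(1,1) -> (2,1) -> (2,2) -> (3,2) -> (3,3) -> (3,4) -> (2,4) -> (1,4) -> (1,5) -> (2,5) -> (3,5)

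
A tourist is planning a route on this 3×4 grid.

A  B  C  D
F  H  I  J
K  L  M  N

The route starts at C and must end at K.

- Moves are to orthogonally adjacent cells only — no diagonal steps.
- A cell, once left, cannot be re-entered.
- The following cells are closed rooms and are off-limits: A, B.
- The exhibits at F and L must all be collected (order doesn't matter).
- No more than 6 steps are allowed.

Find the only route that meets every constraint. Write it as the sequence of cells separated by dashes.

The 6-move cap with required stops at F, L leaves no slack for detours.
Route from C: 2× down (reaching M), left to L, up to H, left to F, down to K — 6 moves in all.
Check: all required cells visited; 6 ≤ 6 moves.

C - I - M - L - H - F - K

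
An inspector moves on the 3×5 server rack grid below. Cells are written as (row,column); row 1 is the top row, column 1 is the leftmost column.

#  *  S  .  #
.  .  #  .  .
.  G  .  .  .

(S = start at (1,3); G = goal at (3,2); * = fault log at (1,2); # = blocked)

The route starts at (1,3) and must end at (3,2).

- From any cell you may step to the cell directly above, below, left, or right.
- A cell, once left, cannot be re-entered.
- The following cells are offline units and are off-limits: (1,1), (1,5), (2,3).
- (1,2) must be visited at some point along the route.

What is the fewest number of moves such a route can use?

3

Any route passes through (1,2) somewhere between (1,3) and (3,2). Summing Manhattan distances along the two legs ((1,3) → (1,2) → (3,2)) gives a lower bound of 1 + 2 = 3 moves.
A route of 3 moves achieves this: (1,3) → (1,2) → (2,2) → (3,2).
Since 3 matches the lower bound, it is optimal.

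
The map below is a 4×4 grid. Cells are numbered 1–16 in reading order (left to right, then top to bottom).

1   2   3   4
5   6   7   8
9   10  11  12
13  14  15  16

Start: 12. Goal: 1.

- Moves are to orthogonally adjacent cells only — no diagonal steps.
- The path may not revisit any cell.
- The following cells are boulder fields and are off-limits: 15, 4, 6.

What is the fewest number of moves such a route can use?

The Manhattan distance from 12 to 1 is |3−1| + |4−1| = 5, so at least 5 moves are needed.
A route of 5 moves achieves this: 12 → 8 → 7 → 3 → 2 → 1.
Since 5 matches the lower bound, it is optimal.

5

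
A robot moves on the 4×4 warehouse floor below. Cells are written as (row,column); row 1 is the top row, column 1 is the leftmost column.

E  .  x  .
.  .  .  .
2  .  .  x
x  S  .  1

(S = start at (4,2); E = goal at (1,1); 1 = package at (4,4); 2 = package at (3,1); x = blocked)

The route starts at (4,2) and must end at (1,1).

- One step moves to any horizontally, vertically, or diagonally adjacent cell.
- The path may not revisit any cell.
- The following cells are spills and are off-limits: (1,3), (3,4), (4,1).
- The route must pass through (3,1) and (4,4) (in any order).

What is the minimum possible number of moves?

Any route passes through (3,1) and (4,4) in some order between (4,2) and (1,1). Summing Chebyshev distances along each leg and taking the cheapest ordering ((4,2) → (4,4) → (3,1) → (1,1)) gives a lower bound of 2 + 3 + 2 = 7 moves.
A route of 7 moves achieves this: (4,2) → (3,1) → (3,2) → (4,3) → (4,4) → (3,3) → (2,2) → (1,1).
Since 7 matches the lower bound, it is optimal.

7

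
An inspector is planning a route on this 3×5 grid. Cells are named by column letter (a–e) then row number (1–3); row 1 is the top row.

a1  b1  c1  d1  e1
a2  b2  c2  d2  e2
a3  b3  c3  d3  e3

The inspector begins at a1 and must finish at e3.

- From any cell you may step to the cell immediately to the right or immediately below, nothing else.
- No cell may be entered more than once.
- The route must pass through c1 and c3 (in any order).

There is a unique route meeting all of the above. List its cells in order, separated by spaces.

a1 b1 c1 c2 c3 d3 e3

Moves only go right or down, so the column and row indices never decrease.
Route from a1: right 2 to c1, down 2 to c3, right 2 to e3 — 6 moves in all.
Check: all required cells visited.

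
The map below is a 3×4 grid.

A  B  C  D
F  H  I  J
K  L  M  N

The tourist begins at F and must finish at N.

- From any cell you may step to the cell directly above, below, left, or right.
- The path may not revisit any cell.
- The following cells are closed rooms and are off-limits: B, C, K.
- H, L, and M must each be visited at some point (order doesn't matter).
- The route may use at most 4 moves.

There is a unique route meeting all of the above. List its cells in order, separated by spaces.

F H L M N

The budget equals the shortest possible length, so every move has to be on a shortest route through the required cells.
Route from F: right 1 to H, down 1 to L, right 2 to N — 4 moves in all.
Check: all required cells visited; 4 ≤ 4 moves.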